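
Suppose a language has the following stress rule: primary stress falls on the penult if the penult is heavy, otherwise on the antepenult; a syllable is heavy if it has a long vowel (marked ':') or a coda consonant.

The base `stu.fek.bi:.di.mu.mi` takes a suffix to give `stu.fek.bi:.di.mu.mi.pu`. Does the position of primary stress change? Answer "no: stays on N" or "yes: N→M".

Base `stu.fek.bi:.di.mu.mi` (6 syllables):
  Weights: 4 di L, 5 mu L, 6 mi L.
  The penult (syllable 5, mu) is light, so stress falls on the antepenult (syllable 4, di).
  → primary stress on syllable 4.
Suffixed `stu.fek.bi:.di.mu.mi.pu` (7 syllables):
  Weights: 5 mu L, 6 mi L, 7 pu L.
  The penult (syllable 6, mi) is light, so stress falls on the antepenult (syllable 5, mu).
  → primary stress on syllable 5.

yes: 4→5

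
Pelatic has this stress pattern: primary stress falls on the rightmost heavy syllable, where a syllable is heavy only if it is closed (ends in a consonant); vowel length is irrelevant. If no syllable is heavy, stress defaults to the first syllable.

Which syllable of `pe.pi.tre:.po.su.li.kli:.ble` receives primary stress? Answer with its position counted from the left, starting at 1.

Weights: 1 pe L, 2 pi L, 3 tre: L, 4 po L, 5 su L, 6 li L, 7 kli: L, 8 ble L.
No heavy syllable in the domain; default to the first syllable = syllable 1.
Primary stress: syllable 1 → ˈpe.pi.tre:.po.su.li.kli:.ble.

1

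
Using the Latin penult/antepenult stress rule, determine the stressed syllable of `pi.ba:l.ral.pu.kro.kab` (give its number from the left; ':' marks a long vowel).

4

Classical Latin: stress the penult if heavy (long vowel or closed), else the antepenult.
Weights: 4 pu L, 5 kro L, 6 kab H.
The penult (syllable 5, kro) is light, so stress falls on the antepenult (syllable 4, pu).
Stress on syllable 4: pi.ba:l.ral.ˈpu.kro.kab.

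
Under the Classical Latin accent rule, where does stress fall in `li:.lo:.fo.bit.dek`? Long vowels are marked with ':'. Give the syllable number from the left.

4

Classical Latin: stress the penult if heavy (long vowel or closed), else the antepenult.
Weights: 3 fo L, 4 bit H, 5 dek H.
The penult (syllable 4, bit) is heavy, so it takes stress.
Stress on syllable 4: li:.lo:.fo.ˈbit.dek.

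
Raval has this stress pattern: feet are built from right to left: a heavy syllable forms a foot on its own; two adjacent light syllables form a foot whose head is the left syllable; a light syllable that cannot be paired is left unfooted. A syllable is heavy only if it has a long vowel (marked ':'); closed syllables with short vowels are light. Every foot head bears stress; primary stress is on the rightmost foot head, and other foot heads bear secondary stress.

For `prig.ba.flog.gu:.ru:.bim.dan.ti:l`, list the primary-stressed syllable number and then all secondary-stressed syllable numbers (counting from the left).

primary 8, secondary 2, 4, 5, 6

Weights: 1 prig L, 2 ba L, 3 flog L, 4 gu: H, 5 ru: H, 6 bim L, 7 dan L, 8 ti:l H.
Parse right to left (heavy = foot alone; LL = one foot; stranded L unfooted): prig (ˈba.flog) (ˈgu:) (ˈru:) (ˈbim.dan) (ˈti:l).
Foot heads: 2, 4, 5, 6, 8.
Primary stress on the rightmost head = syllable 8.
Secondary stress on 2, 4, 5, 6: prig.ˌba.flog.ˌgu:.ˌru:.ˌbim.dan.ˈti:l.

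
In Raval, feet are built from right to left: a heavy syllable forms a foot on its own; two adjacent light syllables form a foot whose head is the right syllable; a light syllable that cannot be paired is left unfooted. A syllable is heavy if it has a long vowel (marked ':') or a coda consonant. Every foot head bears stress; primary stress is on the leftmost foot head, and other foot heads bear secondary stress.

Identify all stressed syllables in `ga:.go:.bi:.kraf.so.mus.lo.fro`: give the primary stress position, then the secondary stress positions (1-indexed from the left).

Weights: 1 ga: H, 2 go: H, 3 bi: H, 4 kraf H, 5 so L, 6 mus H, 7 lo L, 8 fro L.
Parse right to left (heavy = foot alone; LL = one foot; stranded L unfooted): (ˈga:) (ˈgo:) (ˈbi:) (ˈkraf) so (ˈmus) (lo.ˈfro).
Foot heads: 1, 2, 3, 4, 6, 8.
Primary stress on the leftmost head = syllable 1.
Secondary stress on 2, 3, 4, 6, 8: ˈga:.ˌgo:.ˌbi:.ˌkraf.so.ˌmus.lo.ˌfro.

primary 1, secondary 2, 3, 4, 6, 8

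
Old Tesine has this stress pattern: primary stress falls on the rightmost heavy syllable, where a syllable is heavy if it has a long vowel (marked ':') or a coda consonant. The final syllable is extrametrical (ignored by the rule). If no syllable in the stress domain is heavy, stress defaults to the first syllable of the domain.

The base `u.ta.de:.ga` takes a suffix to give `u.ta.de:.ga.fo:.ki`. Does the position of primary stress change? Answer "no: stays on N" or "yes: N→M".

yes: 3→5

Base `u.ta.de:.ga` (4 syllables):
  The final syllable (4, ga) is extrametrical; the stress domain is syllables 1–3.
  Weights: 1 u L, 2 ta L, 3 de: H.
  Heavy syllables in the domain: 3. The rightmost is syllable 3 (de:).
  → primary stress on syllable 3.
Suffixed `u.ta.de:.ga.fo:.ki` (6 syllables):
  The final syllable (6, ki) is extrametrical; the stress domain is syllables 1–5.
  Weights: 1 u L, 2 ta L, 3 de: H, 4 ga L, 5 fo: H.
  Heavy syllables in the domain: 3, 5. The rightmost is syllable 5 (fo:).
  → primary stress on syllable 5.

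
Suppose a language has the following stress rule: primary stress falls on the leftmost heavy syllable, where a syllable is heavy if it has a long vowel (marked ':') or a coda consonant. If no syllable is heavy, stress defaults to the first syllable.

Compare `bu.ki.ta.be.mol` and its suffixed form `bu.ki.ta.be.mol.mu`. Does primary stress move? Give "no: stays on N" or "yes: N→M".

no: stays on 5

Base `bu.ki.ta.be.mol` (5 syllables):
  Weights: 1 bu L, 2 ki L, 3 ta L, 4 be L, 5 mol H.
  Heavy syllables in the domain: 5. The leftmost is syllable 5 (mol).
  → primary stress on syllable 5.
Suffixed `bu.ki.ta.be.mol.mu` (6 syllables):
  Weights: 1 bu L, 2 ki L, 3 ta L, 4 be L, 5 mol H, 6 mu L.
  Heavy syllables in the domain: 5. The leftmost is syllable 5 (mol).
  → primary stress on syllable 5.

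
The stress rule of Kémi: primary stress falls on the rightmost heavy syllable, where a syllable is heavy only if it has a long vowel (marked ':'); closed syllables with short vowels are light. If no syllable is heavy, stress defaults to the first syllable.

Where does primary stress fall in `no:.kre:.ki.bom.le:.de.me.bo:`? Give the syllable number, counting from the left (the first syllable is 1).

Weights: 1 no: H, 2 kre: H, 3 ki L, 4 bom L, 5 le: H, 6 de L, 7 me L, 8 bo: H.
Heavy syllables in the domain: 1, 2, 5, 8. The rightmost is syllable 8 (bo:).
Primary stress: syllable 8 → no:.kre:.ki.bom.le:.de.me.ˈbo:.

8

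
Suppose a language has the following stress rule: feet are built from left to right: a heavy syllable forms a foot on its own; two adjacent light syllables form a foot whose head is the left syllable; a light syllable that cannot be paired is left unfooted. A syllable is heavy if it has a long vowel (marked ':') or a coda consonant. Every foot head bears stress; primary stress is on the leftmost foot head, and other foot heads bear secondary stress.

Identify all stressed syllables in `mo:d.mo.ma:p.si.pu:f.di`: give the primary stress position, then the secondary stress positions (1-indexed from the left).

Weights: 1 mo:d H, 2 mo L, 3 ma:p H, 4 si L, 5 pu:f H, 6 di L.
Parse left to right (heavy = foot alone; LL = one foot; stranded L unfooted): (ˈmo:d) mo (ˈma:p) si (ˈpu:f) di.
Foot heads: 1, 3, 5.
Primary stress on the leftmost head = syllable 1.
Secondary stress on 3, 5: ˈmo:d.mo.ˌma:p.si.ˌpu:f.di.

primary 1, secondary 3, 5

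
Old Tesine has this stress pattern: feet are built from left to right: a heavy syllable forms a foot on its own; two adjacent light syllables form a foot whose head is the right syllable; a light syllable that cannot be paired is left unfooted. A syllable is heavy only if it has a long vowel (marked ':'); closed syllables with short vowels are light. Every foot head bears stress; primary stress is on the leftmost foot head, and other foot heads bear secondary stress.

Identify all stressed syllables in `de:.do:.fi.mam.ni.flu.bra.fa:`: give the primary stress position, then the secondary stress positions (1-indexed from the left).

primary 1, secondary 2, 4, 6, 8

Weights: 1 de: H, 2 do: H, 3 fi L, 4 mam L, 5 ni L, 6 flu L, 7 bra L, 8 fa: H.
Parse left to right (heavy = foot alone; LL = one foot; stranded L unfooted): (ˈde:) (ˈdo:) (fi.ˈmam) (ni.ˈflu) bra (ˈfa:).
Foot heads: 1, 2, 4, 6, 8.
Primary stress on the leftmost head = syllable 1.
Secondary stress on 2, 4, 6, 8: ˈde:.ˌdo:.fi.ˌmam.ni.ˌflu.bra.ˌfa:.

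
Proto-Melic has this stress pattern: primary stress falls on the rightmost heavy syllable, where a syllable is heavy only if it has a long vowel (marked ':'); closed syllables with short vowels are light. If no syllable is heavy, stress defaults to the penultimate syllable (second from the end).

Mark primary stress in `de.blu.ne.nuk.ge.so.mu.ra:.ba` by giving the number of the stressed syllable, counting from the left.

8

Weights: 1 de L, 2 blu L, 3 ne L, 4 nuk L, 5 ge L, 6 so L, 7 mu L, 8 ra: H, 9 ba L.
Heavy syllables in the domain: 8. The rightmost is syllable 8 (ra:).
Primary stress: syllable 8 → de.blu.ne.nuk.ge.so.mu.ˈra:.ba.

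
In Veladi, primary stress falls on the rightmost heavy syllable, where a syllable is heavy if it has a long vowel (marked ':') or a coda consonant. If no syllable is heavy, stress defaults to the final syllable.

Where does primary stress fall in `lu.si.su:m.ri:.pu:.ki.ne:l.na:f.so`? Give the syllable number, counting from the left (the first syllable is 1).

8

Weights: 1 lu L, 2 si L, 3 su:m H, 4 ri: H, 5 pu: H, 6 ki L, 7 ne:l H, 8 na:f H, 9 so L.
Heavy syllables in the domain: 3, 4, 5, 7, 8. The rightmost is syllable 8 (na:f).
Primary stress: syllable 8 → lu.si.su:m.ri:.pu:.ki.ne:l.ˈna:f.so.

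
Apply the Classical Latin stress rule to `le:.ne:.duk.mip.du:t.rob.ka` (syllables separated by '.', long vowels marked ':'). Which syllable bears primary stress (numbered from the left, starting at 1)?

Classical Latin: stress the penult if heavy (long vowel or closed), else the antepenult.
Weights: 5 du:t H, 6 rob H, 7 ka L.
The penult (syllable 6, rob) is heavy, so it takes stress.
Stress on syllable 6: le:.ne:.duk.mip.du:t.ˈrob.ka.

6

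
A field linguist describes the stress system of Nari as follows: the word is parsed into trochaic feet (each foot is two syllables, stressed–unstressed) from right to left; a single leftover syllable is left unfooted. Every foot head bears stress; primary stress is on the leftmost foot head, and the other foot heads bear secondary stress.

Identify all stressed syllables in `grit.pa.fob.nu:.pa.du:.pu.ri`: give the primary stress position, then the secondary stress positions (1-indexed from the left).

Parse right to left into trochaic (ˈσσ) feet: (ˈgrit.pa) (ˈfob.nu:) (ˈpa.du:) (ˈpu.ri).
Foot heads (stressed positions): 1, 3, 5, 7.
End Rule Leftmost: primary stress on the leftmost head = syllable 1.
Secondary stress on 3, 5, 7: ˈgrit.pa.ˌfob.nu:.ˌpa.du:.ˌpu.ri.

primary 1, secondary 3, 5, 7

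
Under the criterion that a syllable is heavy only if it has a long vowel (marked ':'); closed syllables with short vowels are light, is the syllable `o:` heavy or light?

`o:`: long vowel, open (no coda). Long vowel → heavy.

heavy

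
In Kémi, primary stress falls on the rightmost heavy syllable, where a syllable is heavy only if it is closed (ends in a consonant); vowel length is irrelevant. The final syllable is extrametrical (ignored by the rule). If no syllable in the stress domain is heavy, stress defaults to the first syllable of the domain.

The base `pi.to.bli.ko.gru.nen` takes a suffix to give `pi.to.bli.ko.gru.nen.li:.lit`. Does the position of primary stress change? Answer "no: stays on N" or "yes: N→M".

Base `pi.to.bli.ko.gru.nen` (6 syllables):
  The final syllable (6, nen) is extrametrical; the stress domain is syllables 1–5.
  Weights: 1 pi L, 2 to L, 3 bli L, 4 ko L, 5 gru L.
  No heavy syllable in the domain; default to the first syllable of the domain = syllable 1.
  → primary stress on syllable 1.
Suffixed `pi.to.bli.ko.gru.nen.li:.lit` (8 syllables):
  The final syllable (8, lit) is extrametrical; the stress domain is syllables 1–7.
  Weights: 1 pi L, 2 to L, 3 bli L, 4 ko L, 5 gru L, 6 nen H, 7 li: L.
  Heavy syllables in the domain: 6. The rightmost is syllable 6 (nen).
  → primary stress on syllable 6.

yes: 1→6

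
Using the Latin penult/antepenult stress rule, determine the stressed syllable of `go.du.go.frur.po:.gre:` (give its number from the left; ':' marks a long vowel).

Classical Latin: stress the penult if heavy (long vowel or closed), else the antepenult.
Weights: 4 frur H, 5 po: H, 6 gre: H.
The penult (syllable 5, po:) is heavy, so it takes stress.
Stress on syllable 5: go.du.go.frur.ˈpo:.gre:.

5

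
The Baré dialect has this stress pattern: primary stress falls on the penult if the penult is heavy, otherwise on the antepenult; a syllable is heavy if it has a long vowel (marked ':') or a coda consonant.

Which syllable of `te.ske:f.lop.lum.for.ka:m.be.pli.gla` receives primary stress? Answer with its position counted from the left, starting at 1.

Weights: 7 be L, 8 pli L, 9 gla L.
The penult (syllable 8, pli) is light, so stress falls on the antepenult (syllable 7, be).
Primary stress: syllable 7 → te.ske:f.lop.lum.for.ka:m.ˈbe.pli.gla.

7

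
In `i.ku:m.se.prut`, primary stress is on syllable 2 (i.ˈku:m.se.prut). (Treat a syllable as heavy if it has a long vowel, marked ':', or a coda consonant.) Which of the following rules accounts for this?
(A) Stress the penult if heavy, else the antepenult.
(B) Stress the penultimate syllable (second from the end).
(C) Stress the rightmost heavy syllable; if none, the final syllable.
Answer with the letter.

A

Rule A → syllable 2 ✓.
Rule B → syllable 3 (observed: 2).
Rule C → syllable 4 (observed: 2).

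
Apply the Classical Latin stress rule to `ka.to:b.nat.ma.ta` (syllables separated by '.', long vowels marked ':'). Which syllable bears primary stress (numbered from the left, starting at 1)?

3

Classical Latin: stress the penult if heavy (long vowel or closed), else the antepenult.
Weights: 3 nat H, 4 ma L, 5 ta L.
The penult (syllable 4, ma) is light, so stress falls on the antepenult (syllable 3, nat).
Stress on syllable 3: ka.to:b.ˈnat.ma.ta.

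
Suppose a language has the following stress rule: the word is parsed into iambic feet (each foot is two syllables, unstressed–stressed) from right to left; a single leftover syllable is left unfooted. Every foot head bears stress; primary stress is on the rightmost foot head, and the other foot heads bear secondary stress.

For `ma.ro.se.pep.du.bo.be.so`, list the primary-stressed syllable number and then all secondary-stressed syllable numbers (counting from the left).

Parse right to left into iambic (σˈσ) feet: (ma.ˈro) (se.ˈpep) (du.ˈbo) (be.ˈso).
Foot heads (stressed positions): 2, 4, 6, 8.
End Rule Rightmost: primary stress on the rightmost head = syllable 8.
Secondary stress on 2, 4, 6: ma.ˌro.se.ˌpep.du.ˌbo.be.ˈso.

primary 8, secondary 2, 4, 6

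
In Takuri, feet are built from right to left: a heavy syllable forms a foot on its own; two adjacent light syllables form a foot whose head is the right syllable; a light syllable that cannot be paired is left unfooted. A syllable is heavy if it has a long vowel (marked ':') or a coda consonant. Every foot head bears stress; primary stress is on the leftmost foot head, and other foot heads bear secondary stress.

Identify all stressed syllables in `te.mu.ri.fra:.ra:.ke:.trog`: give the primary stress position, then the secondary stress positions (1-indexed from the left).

primary 3, secondary 4, 5, 6, 7

Weights: 1 te L, 2 mu L, 3 ri L, 4 fra: H, 5 ra: H, 6 ke: H, 7 trog H.
Parse right to left (heavy = foot alone; LL = one foot; stranded L unfooted): te (mu.ˈri) (ˈfra:) (ˈra:) (ˈke:) (ˈtrog).
Foot heads: 3, 4, 5, 6, 7.
Primary stress on the leftmost head = syllable 3.
Secondary stress on 4, 5, 6, 7: te.mu.ˈri.ˌfra:.ˌra:.ˌke:.ˌtrog.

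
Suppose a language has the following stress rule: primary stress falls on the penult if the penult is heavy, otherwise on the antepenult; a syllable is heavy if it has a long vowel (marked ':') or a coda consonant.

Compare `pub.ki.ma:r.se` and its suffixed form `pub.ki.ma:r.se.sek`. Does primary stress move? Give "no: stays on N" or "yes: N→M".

no: stays on 3

Base `pub.ki.ma:r.se` (4 syllables):
  Weights: 2 ki L, 3 ma:r H, 4 se L.
  The penult (syllable 3, ma:r) is heavy, so it takes stress.
  → primary stress on syllable 3.
Suffixed `pub.ki.ma:r.se.sek` (5 syllables):
  Weights: 3 ma:r H, 4 se L, 5 sek H.
  The penult (syllable 4, se) is light, so stress falls on the antepenult (syllable 3, ma:r).
  → primary stress on syllable 3.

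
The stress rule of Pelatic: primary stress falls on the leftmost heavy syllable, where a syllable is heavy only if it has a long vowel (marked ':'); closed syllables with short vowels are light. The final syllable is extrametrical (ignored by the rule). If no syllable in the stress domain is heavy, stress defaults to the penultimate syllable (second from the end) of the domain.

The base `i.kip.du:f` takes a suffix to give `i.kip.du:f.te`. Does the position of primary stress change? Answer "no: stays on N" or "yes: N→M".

yes: 1→3

Base `i.kip.du:f` (3 syllables):
  The final syllable (3, du:f) is extrametrical; the stress domain is syllables 1–2.
  Weights: 1 i L, 2 kip L.
  No heavy syllable in the domain; default to the penultimate syllable (second from the end) of the domain = syllable 1.
  → primary stress on syllable 1.
Suffixed `i.kip.du:f.te` (4 syllables):
  The final syllable (4, te) is extrametrical; the stress domain is syllables 1–3.
  Weights: 1 i L, 2 kip L, 3 du:f H.
  Heavy syllables in the domain: 3. The leftmost is syllable 3 (du:f).
  → primary stress on syllable 3.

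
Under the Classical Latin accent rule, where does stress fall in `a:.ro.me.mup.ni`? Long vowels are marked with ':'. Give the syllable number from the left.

Classical Latin: stress the penult if heavy (long vowel or closed), else the antepenult.
Weights: 3 me L, 4 mup H, 5 ni L.
The penult (syllable 4, mup) is heavy, so it takes stress.
Stress on syllable 4: a:.ro.me.ˈmup.ni.

4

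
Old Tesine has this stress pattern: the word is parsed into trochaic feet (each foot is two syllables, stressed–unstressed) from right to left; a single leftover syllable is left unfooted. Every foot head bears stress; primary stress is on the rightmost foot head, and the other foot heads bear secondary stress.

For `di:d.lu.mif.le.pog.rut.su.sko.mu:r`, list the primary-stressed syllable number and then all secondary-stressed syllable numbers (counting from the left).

primary 8, secondary 2, 4, 6

Parse right to left into trochaic (ˈσσ) feet: di:d (ˈlu.mif) (ˈle.pog) (ˈrut.su) (ˈsko.mu:r). Syllable 1 is left unfooted.
Foot heads (stressed positions): 2, 4, 6, 8.
End Rule Rightmost: primary stress on the rightmost head = syllable 8.
Secondary stress on 2, 4, 6: di:d.ˌlu.mif.ˌle.pog.ˌrut.su.ˈsko.mu:r.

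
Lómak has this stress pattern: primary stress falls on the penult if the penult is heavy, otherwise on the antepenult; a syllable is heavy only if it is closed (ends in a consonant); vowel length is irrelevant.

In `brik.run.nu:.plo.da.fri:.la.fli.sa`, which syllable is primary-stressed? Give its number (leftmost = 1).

7

Weights: 7 la L, 8 fli L, 9 sa L.
The penult (syllable 8, fli) is light, so stress falls on the antepenult (syllable 7, la).
Primary stress: syllable 7 → brik.run.nu:.plo.da.fri:.ˈla.fli.sa.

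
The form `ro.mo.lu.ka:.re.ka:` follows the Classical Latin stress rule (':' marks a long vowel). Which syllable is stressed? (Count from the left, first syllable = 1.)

4

Classical Latin: stress the penult if heavy (long vowel or closed), else the antepenult.
Weights: 4 ka: H, 5 re L, 6 ka: H.
The penult (syllable 5, re) is light, so stress falls on the antepenult (syllable 4, ka:).
Stress on syllable 4: ro.mo.lu.ˈka:.re.ka:.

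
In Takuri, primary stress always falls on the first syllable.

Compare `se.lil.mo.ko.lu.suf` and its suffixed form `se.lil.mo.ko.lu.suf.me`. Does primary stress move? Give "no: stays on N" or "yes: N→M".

no: stays on 1

Base `se.lil.mo.ko.lu.suf` (6 syllables):
  The word has 6 syllables; the first syllable is syllable 1 (se).
  → primary stress on syllable 1.
Suffixed `se.lil.mo.ko.lu.suf.me` (7 syllables):
  The word has 7 syllables; the first syllable is syllable 1 (se).
  → primary stress on syllable 1.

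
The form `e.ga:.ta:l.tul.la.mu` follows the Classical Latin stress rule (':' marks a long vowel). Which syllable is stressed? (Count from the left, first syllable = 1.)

4

Classical Latin: stress the penult if heavy (long vowel or closed), else the antepenult.
Weights: 4 tul H, 5 la L, 6 mu L.
The penult (syllable 5, la) is light, so stress falls on the antepenult (syllable 4, tul).
Stress on syllable 4: e.ga:.ta:l.ˈtul.la.mu.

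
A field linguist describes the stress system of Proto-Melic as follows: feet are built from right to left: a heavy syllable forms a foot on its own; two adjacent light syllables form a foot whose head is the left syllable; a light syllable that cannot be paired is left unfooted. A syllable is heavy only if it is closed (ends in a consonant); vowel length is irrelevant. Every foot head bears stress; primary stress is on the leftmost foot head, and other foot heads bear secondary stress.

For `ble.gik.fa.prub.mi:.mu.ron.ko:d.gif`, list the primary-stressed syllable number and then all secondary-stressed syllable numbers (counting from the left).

Weights: 1 ble L, 2 gik H, 3 fa L, 4 prub H, 5 mi: L, 6 mu L, 7 ron H, 8 ko:d H, 9 gif H.
Parse right to left (heavy = foot alone; LL = one foot; stranded L unfooted): ble (ˈgik) fa (ˈprub) (ˈmi:.mu) (ˈron) (ˈko:d) (ˈgif).
Foot heads: 2, 4, 5, 7, 8, 9.
Primary stress on the leftmost head = syllable 2.
Secondary stress on 4, 5, 7, 8, 9: ble.ˈgik.fa.ˌprub.ˌmi:.mu.ˌron.ˌko:d.ˌgif.

primary 2, secondary 4, 5, 7, 8, 9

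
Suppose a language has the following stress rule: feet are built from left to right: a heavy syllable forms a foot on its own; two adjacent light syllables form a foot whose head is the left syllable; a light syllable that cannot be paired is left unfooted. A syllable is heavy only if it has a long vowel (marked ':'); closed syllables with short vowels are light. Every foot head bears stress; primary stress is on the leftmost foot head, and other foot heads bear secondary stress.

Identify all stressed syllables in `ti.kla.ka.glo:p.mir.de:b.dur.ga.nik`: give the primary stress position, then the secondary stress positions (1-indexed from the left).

primary 1, secondary 4, 6, 7

Weights: 1 ti L, 2 kla L, 3 ka L, 4 glo:p H, 5 mir L, 6 de:b H, 7 dur L, 8 ga L, 9 nik L.
Parse left to right (heavy = foot alone; LL = one foot; stranded L unfooted): (ˈti.kla) ka (ˈglo:p) mir (ˈde:b) (ˈdur.ga) nik.
Foot heads: 1, 4, 6, 7.
Primary stress on the leftmost head = syllable 1.
Secondary stress on 4, 6, 7: ˈti.kla.ka.ˌglo:p.mir.ˌde:b.ˌdur.ga.nik.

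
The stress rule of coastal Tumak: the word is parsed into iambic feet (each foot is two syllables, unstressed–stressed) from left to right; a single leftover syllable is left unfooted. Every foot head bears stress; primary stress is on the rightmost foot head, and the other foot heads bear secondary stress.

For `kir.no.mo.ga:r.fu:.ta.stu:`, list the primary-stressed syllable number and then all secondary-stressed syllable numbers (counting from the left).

primary 6, secondary 2, 4

Parse left to right into iambic (σˈσ) feet: (kir.ˈno) (mo.ˈga:r) (fu:.ˈta) stu:. Syllable 7 is left unfooted.
Foot heads (stressed positions): 2, 4, 6.
End Rule Rightmost: primary stress on the rightmost head = syllable 6.
Secondary stress on 2, 4: kir.ˌno.mo.ˌga:r.fu:.ˈta.stu:.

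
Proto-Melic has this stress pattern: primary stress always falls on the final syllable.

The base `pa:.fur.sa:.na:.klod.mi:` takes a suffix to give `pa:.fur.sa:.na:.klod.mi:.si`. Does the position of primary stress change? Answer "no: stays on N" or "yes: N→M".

yes: 6→7

Base `pa:.fur.sa:.na:.klod.mi:` (6 syllables):
  The word has 6 syllables; the final syllable is syllable 6 (mi:).
  → primary stress on syllable 6.
Suffixed `pa:.fur.sa:.na:.klod.mi:.si` (7 syllables):
  The word has 7 syllables; the final syllable is syllable 7 (si).
  → primary stress on syllable 7.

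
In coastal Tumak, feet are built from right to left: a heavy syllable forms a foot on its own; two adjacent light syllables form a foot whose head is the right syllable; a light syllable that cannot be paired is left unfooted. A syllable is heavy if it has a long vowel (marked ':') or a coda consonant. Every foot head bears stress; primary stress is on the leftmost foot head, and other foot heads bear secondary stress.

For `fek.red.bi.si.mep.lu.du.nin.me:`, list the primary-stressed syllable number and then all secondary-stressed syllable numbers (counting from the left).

Weights: 1 fek H, 2 red H, 3 bi L, 4 si L, 5 mep H, 6 lu L, 7 du L, 8 nin H, 9 me: H.
Parse right to left (heavy = foot alone; LL = one foot; stranded L unfooted): (ˈfek) (ˈred) (bi.ˈsi) (ˈmep) (lu.ˈdu) (ˈnin) (ˈme:).
Foot heads: 1, 2, 4, 5, 7, 8, 9.
Primary stress on the leftmost head = syllable 1.
Secondary stress on 2, 4, 5, 7, 8, 9: ˈfek.ˌred.bi.ˌsi.ˌmep.lu.ˌdu.ˌnin.ˌme:.

primary 1, secondary 2, 4, 5, 7, 8, 9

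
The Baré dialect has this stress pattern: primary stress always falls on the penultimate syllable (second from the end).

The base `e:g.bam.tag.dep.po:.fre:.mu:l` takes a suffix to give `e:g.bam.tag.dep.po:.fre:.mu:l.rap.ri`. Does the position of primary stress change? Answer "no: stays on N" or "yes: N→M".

Base `e:g.bam.tag.dep.po:.fre:.mu:l` (7 syllables):
  The word has 7 syllables; the penultimate syllable (second from the end) is syllable 6 (fre:).
  → primary stress on syllable 6.
Suffixed `e:g.bam.tag.dep.po:.fre:.mu:l.rap.ri` (9 syllables):
  The word has 9 syllables; the penultimate syllable (second from the end) is syllable 8 (rap).
  → primary stress on syllable 8.

yes: 6→8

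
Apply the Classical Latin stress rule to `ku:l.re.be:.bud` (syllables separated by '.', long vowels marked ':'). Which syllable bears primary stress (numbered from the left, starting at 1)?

3

Classical Latin: stress the penult if heavy (long vowel or closed), else the antepenult.
Weights: 2 re L, 3 be: H, 4 bud H.
The penult (syllable 3, be:) is heavy, so it takes stress.
Stress on syllable 3: ku:l.re.ˈbe:.bud.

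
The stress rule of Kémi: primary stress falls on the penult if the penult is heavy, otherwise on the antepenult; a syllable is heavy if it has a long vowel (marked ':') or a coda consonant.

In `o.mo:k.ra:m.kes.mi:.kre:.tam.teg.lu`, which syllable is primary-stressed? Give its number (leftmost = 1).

8

Weights: 7 tam H, 8 teg H, 9 lu L.
The penult (syllable 8, teg) is heavy, so it takes stress.
Primary stress: syllable 8 → o.mo:k.ra:m.kes.mi:.kre:.tam.ˈteg.lu.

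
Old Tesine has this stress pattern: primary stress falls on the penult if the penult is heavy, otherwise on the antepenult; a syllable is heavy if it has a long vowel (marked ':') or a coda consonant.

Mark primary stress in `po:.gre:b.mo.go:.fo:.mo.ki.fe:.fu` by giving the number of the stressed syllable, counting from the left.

8

Weights: 7 ki L, 8 fe: H, 9 fu L.
The penult (syllable 8, fe:) is heavy, so it takes stress.
Primary stress: syllable 8 → po:.gre:b.mo.go:.fo:.mo.ki.ˈfe:.fu.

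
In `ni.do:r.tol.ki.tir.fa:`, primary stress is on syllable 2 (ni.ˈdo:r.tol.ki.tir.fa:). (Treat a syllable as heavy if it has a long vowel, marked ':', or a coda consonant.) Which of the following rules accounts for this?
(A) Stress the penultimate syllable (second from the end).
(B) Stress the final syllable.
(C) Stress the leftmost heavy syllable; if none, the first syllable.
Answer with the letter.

C

Rule A → syllable 5 (observed: 2).
Rule B → syllable 6 (observed: 2).
Rule C → syllable 2 ✓.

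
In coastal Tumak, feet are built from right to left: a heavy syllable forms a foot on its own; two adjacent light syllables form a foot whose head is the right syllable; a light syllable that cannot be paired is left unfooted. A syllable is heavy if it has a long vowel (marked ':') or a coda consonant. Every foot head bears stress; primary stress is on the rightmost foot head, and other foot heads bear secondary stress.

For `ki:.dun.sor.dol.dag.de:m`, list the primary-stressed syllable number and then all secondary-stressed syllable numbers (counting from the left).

Weights: 1 ki: H, 2 dun H, 3 sor H, 4 dol H, 5 dag H, 6 de:m H.
Parse right to left (heavy = foot alone; LL = one foot; stranded L unfooted): (ˈki:) (ˈdun) (ˈsor) (ˈdol) (ˈdag) (ˈde:m).
Foot heads: 1, 2, 3, 4, 5, 6.
Primary stress on the rightmost head = syllable 6.
Secondary stress on 1, 2, 3, 4, 5: ˌki:.ˌdun.ˌsor.ˌdol.ˌdag.ˈde:m.

primary 6, secondary 1, 2, 3, 4, 5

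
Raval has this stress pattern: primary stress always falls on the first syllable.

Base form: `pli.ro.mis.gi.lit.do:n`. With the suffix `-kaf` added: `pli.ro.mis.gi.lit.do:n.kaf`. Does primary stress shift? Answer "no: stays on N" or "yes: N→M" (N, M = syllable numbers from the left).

Base `pli.ro.mis.gi.lit.do:n` (6 syllables):
  The word has 6 syllables; the first syllable is syllable 1 (pli).
  → primary stress on syllable 1.
Suffixed `pli.ro.mis.gi.lit.do:n.kaf` (7 syllables):
  The word has 7 syllables; the first syllable is syllable 1 (pli).
  → primary stress on syllable 1.

no: stays on 1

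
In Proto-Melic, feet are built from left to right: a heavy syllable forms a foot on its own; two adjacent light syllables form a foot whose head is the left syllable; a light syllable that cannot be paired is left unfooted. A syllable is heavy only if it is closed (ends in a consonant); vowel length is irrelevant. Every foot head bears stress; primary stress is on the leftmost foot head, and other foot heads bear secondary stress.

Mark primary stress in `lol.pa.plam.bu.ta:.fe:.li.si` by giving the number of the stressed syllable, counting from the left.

Weights: 1 lol H, 2 pa L, 3 plam H, 4 bu L, 5 ta: L, 6 fe: L, 7 li L, 8 si L.
Parse left to right (heavy = foot alone; LL = one foot; stranded L unfooted): (ˈlol) pa (ˈplam) (ˈbu.ta:) (ˈfe:.li) si.
Foot heads: 1, 3, 4, 6.
Primary stress on the leftmost head = syllable 1.
Primary stress: syllable 1 → ˈlol.pa.plam.bu.ta:.fe:.li.si.

1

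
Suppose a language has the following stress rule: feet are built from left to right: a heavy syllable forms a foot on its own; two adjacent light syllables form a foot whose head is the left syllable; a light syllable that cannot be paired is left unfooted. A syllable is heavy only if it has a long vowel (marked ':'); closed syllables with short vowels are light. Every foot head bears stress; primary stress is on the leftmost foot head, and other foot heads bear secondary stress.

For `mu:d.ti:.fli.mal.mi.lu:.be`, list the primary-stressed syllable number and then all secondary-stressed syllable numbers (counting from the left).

primary 1, secondary 2, 3, 6

Weights: 1 mu:d H, 2 ti: H, 3 fli L, 4 mal L, 5 mi L, 6 lu: H, 7 be L.
Parse left to right (heavy = foot alone; LL = one foot; stranded L unfooted): (ˈmu:d) (ˈti:) (ˈfli.mal) mi (ˈlu:) be.
Foot heads: 1, 2, 3, 6.
Primary stress on the leftmost head = syllable 1.
Secondary stress on 2, 3, 6: ˈmu:d.ˌti:.ˌfli.mal.mi.ˌlu:.be.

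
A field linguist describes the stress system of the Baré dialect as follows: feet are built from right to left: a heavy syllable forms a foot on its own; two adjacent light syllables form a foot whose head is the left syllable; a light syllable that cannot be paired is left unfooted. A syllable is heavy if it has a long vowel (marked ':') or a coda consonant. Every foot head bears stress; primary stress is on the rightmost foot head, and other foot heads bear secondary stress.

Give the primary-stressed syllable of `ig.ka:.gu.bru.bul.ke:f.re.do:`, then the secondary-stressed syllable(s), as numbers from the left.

primary 8, secondary 1, 2, 3, 5, 6

Weights: 1 ig H, 2 ka: H, 3 gu L, 4 bru L, 5 bul H, 6 ke:f H, 7 re L, 8 do: H.
Parse right to left (heavy = foot alone; LL = one foot; stranded L unfooted): (ˈig) (ˈka:) (ˈgu.bru) (ˈbul) (ˈke:f) re (ˈdo:).
Foot heads: 1, 2, 3, 5, 6, 8.
Primary stress on the rightmost head = syllable 8.
Secondary stress on 1, 2, 3, 5, 6: ˌig.ˌka:.ˌgu.bru.ˌbul.ˌke:f.re.ˈdo:.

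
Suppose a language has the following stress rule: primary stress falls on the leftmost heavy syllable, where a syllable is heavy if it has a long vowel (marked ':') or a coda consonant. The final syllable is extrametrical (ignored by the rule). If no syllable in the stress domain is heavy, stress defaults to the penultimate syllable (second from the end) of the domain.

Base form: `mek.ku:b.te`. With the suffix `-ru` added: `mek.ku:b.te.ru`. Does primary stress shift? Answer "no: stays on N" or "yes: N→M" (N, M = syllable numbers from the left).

no: stays on 1

Base `mek.ku:b.te` (3 syllables):
  The final syllable (3, te) is extrametrical; the stress domain is syllables 1–2.
  Weights: 1 mek H, 2 ku:b H.
  Heavy syllables in the domain: 1, 2. The leftmost is syllable 1 (mek).
  → primary stress on syllable 1.
Suffixed `mek.ku:b.te.ru` (4 syllables):
  The final syllable (4, ru) is extrametrical; the stress domain is syllables 1–3.
  Weights: 1 mek H, 2 ku:b H, 3 te L.
  Heavy syllables in the domain: 1, 2. The leftmost is syllable 1 (mek).
  → primary stress on syllable 1.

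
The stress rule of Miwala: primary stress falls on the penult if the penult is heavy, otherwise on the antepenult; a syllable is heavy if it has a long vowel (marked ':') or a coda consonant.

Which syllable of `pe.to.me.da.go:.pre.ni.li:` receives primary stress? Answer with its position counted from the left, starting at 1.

6

Weights: 6 pre L, 7 ni L, 8 li: H.
The penult (syllable 7, ni) is light, so stress falls on the antepenult (syllable 6, pre).
Primary stress: syllable 6 → pe.to.me.da.go:.ˈpre.ni.li:.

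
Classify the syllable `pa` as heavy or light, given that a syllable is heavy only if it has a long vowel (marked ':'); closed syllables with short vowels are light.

light

`pa`: short vowel, open (no coda). Short vowel → light.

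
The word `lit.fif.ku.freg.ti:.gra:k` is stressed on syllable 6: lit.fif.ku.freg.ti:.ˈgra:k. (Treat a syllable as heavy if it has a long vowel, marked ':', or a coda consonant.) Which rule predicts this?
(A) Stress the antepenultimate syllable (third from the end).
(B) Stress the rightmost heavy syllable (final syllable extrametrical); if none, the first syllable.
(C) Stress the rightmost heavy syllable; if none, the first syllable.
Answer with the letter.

Rule A → syllable 4 (observed: 6).
Rule B → syllable 5 (observed: 6).
Rule C → syllable 6 ✓.

C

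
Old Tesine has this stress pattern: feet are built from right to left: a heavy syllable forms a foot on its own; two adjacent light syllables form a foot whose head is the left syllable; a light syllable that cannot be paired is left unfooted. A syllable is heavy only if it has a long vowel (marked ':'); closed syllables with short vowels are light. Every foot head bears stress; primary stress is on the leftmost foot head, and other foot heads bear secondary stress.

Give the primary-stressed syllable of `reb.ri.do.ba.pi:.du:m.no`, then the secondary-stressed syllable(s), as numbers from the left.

primary 1, secondary 3, 5, 6

Weights: 1 reb L, 2 ri L, 3 do L, 4 ba L, 5 pi: H, 6 du:m H, 7 no L.
Parse right to left (heavy = foot alone; LL = one foot; stranded L unfooted): (ˈreb.ri) (ˈdo.ba) (ˈpi:) (ˈdu:m) no.
Foot heads: 1, 3, 5, 6.
Primary stress on the leftmost head = syllable 1.
Secondary stress on 3, 5, 6: ˈreb.ri.ˌdo.ba.ˌpi:.ˌdu:m.no.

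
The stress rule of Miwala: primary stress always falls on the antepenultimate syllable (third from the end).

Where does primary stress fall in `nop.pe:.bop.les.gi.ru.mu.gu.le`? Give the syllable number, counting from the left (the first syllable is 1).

The word has 9 syllables; the antepenultimate syllable (third from the end) is syllable 7 (mu).
Primary stress: syllable 7 → nop.pe:.bop.les.gi.ru.ˈmu.gu.le.

7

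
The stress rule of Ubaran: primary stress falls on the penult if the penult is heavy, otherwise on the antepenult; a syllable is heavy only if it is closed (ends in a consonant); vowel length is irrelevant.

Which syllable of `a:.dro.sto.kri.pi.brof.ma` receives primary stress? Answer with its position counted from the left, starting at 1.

Weights: 5 pi L, 6 brof H, 7 ma L.
The penult (syllable 6, brof) is heavy, so it takes stress.
Primary stress: syllable 6 → a:.dro.sto.kri.pi.ˈbrof.ma.

6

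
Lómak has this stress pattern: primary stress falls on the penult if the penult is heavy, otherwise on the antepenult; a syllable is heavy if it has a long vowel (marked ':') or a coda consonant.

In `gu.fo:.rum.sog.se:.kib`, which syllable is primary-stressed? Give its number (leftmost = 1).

Weights: 4 sog H, 5 se: H, 6 kib H.
The penult (syllable 5, se:) is heavy, so it takes stress.
Primary stress: syllable 5 → gu.fo:.rum.sog.ˈse:.kib.

5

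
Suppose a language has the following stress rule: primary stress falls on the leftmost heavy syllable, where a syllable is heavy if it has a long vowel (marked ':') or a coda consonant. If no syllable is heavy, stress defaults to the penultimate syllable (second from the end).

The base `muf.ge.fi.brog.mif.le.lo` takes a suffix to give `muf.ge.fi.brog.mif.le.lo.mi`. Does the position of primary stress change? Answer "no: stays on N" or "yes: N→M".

Base `muf.ge.fi.brog.mif.le.lo` (7 syllables):
  Weights: 1 muf H, 2 ge L, 3 fi L, 4 brog H, 5 mif H, 6 le L, 7 lo L.
  Heavy syllables in the domain: 1, 4, 5. The leftmost is syllable 1 (muf).
  → primary stress on syllable 1.
Suffixed `muf.ge.fi.brog.mif.le.lo.mi` (8 syllables):
  Weights: 1 muf H, 2 ge L, 3 fi L, 4 brog H, 5 mif H, 6 le L, 7 lo L, 8 mi L.
  Heavy syllables in the domain: 1, 4, 5. The leftmost is syllable 1 (muf).
  → primary stress on syllable 1.

no: stays on 1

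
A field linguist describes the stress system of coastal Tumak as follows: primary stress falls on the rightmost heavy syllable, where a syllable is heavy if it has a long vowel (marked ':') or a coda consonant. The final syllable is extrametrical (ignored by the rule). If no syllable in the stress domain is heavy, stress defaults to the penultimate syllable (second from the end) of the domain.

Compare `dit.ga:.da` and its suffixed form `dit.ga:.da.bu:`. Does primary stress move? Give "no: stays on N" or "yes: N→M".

no: stays on 2

Base `dit.ga:.da` (3 syllables):
  The final syllable (3, da) is extrametrical; the stress domain is syllables 1–2.
  Weights: 1 dit H, 2 ga: H.
  Heavy syllables in the domain: 1, 2. The rightmost is syllable 2 (ga:).
  → primary stress on syllable 2.
Suffixed `dit.ga:.da.bu:` (4 syllables):
  The final syllable (4, bu:) is extrametrical; the stress domain is syllables 1–3.
  Weights: 1 dit H, 2 ga: H, 3 da L.
  Heavy syllables in the domain: 1, 2. The rightmost is syllable 2 (ga:).
  → primary stress on syllable 2.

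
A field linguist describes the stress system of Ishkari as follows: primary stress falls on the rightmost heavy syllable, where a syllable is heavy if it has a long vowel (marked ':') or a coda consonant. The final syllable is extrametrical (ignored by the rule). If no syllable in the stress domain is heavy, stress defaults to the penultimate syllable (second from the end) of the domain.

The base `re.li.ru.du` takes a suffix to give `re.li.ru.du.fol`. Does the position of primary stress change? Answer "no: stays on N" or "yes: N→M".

yes: 2→3

Base `re.li.ru.du` (4 syllables):
  The final syllable (4, du) is extrametrical; the stress domain is syllables 1–3.
  Weights: 1 re L, 2 li L, 3 ru L.
  No heavy syllable in the domain; default to the penultimate syllable (second from the end) of the domain = syllable 2.
  → primary stress on syllable 2.
Suffixed `re.li.ru.du.fol` (5 syllables):
  The final syllable (5, fol) is extrametrical; the stress domain is syllables 1–4.
  Weights: 1 re L, 2 li L, 3 ru L, 4 du L.
  No heavy syllable in the domain; default to the penultimate syllable (second from the end) of the domain = syllable 3.
  → primary stress on syllable 3.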